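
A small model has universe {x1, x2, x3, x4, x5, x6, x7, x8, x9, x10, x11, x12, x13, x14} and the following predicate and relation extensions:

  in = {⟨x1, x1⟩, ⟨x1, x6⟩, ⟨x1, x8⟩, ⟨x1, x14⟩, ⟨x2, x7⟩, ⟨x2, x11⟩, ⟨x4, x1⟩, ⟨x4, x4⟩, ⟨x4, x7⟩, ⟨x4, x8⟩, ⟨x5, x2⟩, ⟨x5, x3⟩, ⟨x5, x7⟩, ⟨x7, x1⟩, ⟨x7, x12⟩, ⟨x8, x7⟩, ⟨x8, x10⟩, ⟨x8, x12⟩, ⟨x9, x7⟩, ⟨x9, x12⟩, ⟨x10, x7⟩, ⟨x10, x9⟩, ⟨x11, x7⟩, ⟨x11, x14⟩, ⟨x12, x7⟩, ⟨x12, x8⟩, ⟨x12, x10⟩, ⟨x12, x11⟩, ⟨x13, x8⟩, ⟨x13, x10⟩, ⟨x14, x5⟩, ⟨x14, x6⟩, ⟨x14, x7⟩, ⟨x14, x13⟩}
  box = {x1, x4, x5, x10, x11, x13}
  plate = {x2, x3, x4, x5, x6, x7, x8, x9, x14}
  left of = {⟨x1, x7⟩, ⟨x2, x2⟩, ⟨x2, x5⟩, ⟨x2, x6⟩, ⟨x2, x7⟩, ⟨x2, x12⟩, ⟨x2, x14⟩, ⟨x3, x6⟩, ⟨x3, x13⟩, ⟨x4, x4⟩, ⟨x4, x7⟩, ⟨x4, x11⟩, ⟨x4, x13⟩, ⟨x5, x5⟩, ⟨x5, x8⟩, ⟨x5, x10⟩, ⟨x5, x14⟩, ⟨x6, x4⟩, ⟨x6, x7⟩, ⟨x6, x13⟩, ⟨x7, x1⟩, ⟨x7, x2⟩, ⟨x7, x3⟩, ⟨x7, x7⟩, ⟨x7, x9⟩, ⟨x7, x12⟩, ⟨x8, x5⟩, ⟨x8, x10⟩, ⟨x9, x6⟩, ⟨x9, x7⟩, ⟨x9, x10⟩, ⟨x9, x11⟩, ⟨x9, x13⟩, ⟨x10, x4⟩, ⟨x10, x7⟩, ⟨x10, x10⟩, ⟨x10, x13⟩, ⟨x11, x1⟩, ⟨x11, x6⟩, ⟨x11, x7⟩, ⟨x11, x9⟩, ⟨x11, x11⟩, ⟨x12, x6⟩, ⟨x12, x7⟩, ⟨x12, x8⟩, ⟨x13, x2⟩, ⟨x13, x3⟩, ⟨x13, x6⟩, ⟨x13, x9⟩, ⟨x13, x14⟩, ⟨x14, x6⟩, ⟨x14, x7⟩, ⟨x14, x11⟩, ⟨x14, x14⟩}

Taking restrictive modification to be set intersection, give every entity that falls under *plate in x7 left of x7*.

{x2, x4, x9, x14}

⟦in x7⟧ = {x : ⟨x, x7⟩ ∈ ⟦in⟧} = {x2, x4, x5, x8, x9, x10, x11, x12, x14}
⟦left of x7⟧ = {x : ⟨x, x7⟩ ∈ ⟦left of⟧} = {x1, x2, x4, x6, x7, x9, x10, x11, x12, x14}
⟦plate⟧ = {x2, x3, x4, x5, x6, x7, x8, x9, x14}
… ∩ ⟦in x7⟧ = {x2, x3, x4, x5, x6, x7, x8, x9, x14} ∩ {x2, x4, x5, x8, x9, x10, x11, x12, x14} = {x2, x4, x5, x8, x9, x14}
… ∩ ⟦left of x7⟧ = {x2, x4, x5, x8, x9, x14} ∩ {x1, x2, x4, x6, x7, x9, x10, x11, x12, x14} = {x2, x4, x9, x14}
So ⟦plate in x7 left of x7⟧ = {x2, x4, x9, x14}.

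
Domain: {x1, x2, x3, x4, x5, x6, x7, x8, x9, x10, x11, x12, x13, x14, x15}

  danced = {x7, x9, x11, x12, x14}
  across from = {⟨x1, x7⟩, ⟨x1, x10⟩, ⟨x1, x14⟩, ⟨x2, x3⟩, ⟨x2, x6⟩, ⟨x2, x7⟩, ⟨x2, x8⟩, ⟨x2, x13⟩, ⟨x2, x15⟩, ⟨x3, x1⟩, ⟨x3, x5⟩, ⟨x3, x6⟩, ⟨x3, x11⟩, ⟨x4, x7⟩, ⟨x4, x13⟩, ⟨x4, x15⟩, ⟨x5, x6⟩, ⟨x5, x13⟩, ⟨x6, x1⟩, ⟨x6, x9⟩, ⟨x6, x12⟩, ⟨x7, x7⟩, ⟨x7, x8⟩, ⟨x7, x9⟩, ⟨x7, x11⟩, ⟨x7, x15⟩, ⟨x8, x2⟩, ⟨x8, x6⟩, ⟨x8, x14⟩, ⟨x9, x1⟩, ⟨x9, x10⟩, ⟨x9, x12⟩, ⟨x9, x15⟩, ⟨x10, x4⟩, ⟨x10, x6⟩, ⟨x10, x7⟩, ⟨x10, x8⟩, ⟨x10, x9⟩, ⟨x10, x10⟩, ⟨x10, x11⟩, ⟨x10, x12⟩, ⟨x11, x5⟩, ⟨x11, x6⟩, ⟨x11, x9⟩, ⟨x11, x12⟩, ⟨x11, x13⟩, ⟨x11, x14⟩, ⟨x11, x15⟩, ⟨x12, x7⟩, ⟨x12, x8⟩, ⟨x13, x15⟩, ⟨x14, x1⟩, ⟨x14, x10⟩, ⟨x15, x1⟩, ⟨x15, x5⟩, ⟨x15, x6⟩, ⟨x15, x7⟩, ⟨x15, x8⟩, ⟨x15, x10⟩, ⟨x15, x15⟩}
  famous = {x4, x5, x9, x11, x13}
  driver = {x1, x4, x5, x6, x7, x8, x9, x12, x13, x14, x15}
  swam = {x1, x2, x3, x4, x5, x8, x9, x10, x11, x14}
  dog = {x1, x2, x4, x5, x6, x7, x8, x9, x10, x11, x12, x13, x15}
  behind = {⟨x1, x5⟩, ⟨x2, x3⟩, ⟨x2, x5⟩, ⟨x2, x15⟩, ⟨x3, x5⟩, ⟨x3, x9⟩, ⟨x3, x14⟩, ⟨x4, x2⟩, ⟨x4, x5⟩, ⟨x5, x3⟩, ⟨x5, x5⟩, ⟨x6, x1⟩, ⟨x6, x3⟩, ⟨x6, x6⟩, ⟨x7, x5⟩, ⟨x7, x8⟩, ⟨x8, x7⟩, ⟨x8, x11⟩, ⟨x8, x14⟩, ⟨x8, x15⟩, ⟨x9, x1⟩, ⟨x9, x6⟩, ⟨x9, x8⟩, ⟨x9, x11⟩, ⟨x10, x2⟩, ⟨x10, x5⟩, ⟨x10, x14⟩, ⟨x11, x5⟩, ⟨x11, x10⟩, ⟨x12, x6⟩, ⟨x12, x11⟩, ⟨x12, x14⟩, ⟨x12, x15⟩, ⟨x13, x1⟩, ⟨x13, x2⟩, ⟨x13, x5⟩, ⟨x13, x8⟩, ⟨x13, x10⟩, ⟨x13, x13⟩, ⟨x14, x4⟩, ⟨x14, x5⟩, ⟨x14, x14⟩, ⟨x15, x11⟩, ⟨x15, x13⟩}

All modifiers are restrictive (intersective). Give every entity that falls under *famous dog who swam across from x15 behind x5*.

⟦who swam⟧ = ⟦swam⟧ = {x1, x2, x3, x4, x5, x8, x9, x10, x11, x14}
⟦across from x15⟧ = {x : ⟨x, x15⟩ ∈ ⟦across from⟧} = {x2, x4, x7, x9, x11, x13, x15}
⟦behind x5⟧ = {x : ⟨x, x5⟩ ∈ ⟦behind⟧} = {x1, x2, x3, x4, x5, x7, x10, x11, x13, x14}
⟦dog⟧ = {x1, x2, x4, x5, x6, x7, x8, x9, x10, x11, x12, x13, x15}
… ∩ ⟦who swam⟧ = {x1, x2, x4, x5, x6, x7, x8, x9, x10, x11, x12, x13, x15} ∩ {x1, x2, x3, x4, x5, x8, x9, x10, x11, x14} = {x1, x2, x4, x5, x8, x9, x10, x11}
… ∩ ⟦across from x15⟧ = {x1, x2, x4, x5, x8, x9, x10, x11} ∩ {x2, x4, x7, x9, x11, x13, x15} = {x2, x4, x9, x11}
… ∩ ⟦behind x5⟧ = {x2, x4, x9, x11} ∩ {x1, x2, x3, x4, x5, x7, x10, x11, x13, x14} = {x2, x4, x11}
… ∩ ⟦famous⟧ = {x2, x4, x11} ∩ {x4, x5, x9, x11, x13} = {x4, x11}
So ⟦famous dog who swam across from x15 behind x5⟧ = {x4, x11}.

{x4, x11}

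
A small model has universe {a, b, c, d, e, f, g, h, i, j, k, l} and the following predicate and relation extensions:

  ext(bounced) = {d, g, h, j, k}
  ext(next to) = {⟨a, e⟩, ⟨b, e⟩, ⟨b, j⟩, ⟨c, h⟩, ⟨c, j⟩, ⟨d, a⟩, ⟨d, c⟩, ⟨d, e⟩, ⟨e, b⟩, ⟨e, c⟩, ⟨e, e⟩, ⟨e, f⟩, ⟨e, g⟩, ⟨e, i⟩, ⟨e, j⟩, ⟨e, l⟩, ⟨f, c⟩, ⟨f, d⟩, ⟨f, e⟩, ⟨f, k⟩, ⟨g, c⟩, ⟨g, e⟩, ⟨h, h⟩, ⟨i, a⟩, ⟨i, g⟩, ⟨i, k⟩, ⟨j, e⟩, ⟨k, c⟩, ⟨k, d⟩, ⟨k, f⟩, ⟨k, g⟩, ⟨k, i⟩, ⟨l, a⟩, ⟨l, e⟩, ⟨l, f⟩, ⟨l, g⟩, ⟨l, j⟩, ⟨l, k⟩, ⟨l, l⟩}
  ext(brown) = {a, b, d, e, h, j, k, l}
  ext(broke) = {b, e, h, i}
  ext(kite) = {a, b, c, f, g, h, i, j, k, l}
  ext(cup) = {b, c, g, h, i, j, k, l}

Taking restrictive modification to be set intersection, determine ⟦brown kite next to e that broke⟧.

{b}

⟦next to e⟧ = {x : ⟨x, e⟩ ∈ ⟦next to⟧} = {a, b, d, e, f, g, j, l}
⟦that broke⟧ = ⟦broke⟧ = {b, e, h, i}
⟦kite⟧ = {a, b, c, f, g, h, i, j, k, l}
… ∩ ⟦next to e⟧ = {a, b, c, f, g, h, i, j, k, l} ∩ {a, b, d, e, f, g, j, l} = {a, b, f, g, j, l}
… ∩ ⟦that broke⟧ = {a, b, f, g, j, l} ∩ {b, e, h, i} = {b}
… ∩ ⟦brown⟧ = {b} ∩ {a, b, d, e, h, j, k, l} = {b}
So ⟦brown kite next to e that broke⟧ = {b}.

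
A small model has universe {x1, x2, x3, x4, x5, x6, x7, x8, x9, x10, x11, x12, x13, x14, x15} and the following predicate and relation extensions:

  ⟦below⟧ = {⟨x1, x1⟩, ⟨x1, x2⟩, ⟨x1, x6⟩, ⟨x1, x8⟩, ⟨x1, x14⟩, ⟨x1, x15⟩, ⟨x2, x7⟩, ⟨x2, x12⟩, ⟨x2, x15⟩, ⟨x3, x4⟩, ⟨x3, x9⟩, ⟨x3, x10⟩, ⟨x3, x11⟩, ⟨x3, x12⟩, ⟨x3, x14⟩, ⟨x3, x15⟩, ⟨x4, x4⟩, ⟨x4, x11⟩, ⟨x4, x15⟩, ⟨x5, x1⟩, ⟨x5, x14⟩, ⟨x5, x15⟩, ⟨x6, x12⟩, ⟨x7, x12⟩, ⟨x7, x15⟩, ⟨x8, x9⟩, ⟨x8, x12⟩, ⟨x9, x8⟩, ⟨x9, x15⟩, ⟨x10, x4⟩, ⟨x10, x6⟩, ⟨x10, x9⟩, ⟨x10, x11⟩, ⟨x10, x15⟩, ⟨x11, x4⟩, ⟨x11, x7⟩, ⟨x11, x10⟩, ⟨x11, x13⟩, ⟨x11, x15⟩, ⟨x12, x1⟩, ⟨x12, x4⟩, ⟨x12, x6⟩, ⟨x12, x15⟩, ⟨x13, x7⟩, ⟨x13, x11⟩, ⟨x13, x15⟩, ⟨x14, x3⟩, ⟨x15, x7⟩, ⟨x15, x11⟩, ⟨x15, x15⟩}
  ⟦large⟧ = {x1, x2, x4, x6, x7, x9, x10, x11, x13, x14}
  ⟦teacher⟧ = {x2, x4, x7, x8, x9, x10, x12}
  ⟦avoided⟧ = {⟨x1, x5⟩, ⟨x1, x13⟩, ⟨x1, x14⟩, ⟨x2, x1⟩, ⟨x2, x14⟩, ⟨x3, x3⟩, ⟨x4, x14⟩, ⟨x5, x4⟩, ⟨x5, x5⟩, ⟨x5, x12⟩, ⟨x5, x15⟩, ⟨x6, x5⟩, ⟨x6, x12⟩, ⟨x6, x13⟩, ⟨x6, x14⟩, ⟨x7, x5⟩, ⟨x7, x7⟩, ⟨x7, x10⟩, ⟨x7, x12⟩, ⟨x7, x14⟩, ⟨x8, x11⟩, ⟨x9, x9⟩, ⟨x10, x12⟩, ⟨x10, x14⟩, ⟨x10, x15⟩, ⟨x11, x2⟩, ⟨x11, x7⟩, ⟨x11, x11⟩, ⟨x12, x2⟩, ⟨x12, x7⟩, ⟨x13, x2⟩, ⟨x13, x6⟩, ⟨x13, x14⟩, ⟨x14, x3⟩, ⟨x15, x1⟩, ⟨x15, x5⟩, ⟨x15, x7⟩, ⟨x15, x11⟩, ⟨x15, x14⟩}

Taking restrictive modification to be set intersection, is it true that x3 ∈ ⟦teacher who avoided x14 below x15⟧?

⟦who avoided x14⟧ = {x : ⟨x, x14⟩ ∈ ⟦avoided⟧} = {x1, x2, x4, x6, x7, x10, x13, x15}
⟦below x15⟧ = {x : ⟨x, x15⟩ ∈ ⟦below⟧} = {x1, x2, x3, x4, x5, x7, x9, x10, x11, x12, x13, x15}
⟦teacher⟧ = {x2, x4, x7, x8, x9, x10, x12}
… ∩ ⟦who avoided x14⟧ = {x2, x4, x7, x8, x9, x10, x12} ∩ {x1, x2, x4, x6, x7, x10, x13, x15} = {x2, x4, x7, x10}
… ∩ ⟦below x15⟧ = {x2, x4, x7, x10} ∩ {x1, x2, x3, x4, x5, x7, x9, x10, x11, x12, x13, x15} = {x2, x4, x7, x10}
⟦teacher who avoided x14 below x15⟧ = {x2, x4, x7, x10}; x3 ∉ this set.

no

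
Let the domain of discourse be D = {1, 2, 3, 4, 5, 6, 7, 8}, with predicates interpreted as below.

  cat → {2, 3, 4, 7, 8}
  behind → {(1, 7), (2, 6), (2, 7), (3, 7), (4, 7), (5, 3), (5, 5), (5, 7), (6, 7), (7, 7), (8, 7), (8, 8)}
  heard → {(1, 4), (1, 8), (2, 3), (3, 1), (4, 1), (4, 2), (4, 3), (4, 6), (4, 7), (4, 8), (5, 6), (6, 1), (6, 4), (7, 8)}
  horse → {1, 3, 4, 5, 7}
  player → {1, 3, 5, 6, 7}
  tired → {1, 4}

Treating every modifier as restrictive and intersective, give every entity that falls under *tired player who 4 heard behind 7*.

⟦who 4 heard⟧ = {x : ⟨4, x⟩ ∈ ⟦heard⟧} = {1, 2, 3, 6, 7, 8}
⟦behind 7⟧ = {x : ⟨x, 7⟩ ∈ ⟦behind⟧} = {1, 2, 3, 4, 5, 6, 7, 8}
⟦player⟧ = {1, 3, 5, 6, 7}
… ∩ ⟦who 4 heard⟧ = {1, 3, 5, 6, 7} ∩ {1, 2, 3, 6, 7, 8} = {1, 3, 6, 7}
… ∩ ⟦behind 7⟧ = {1, 3, 6, 7} ∩ {1, 2, 3, 4, 5, 6, 7, 8} = {1, 3, 6, 7}
… ∩ ⟦tired⟧ = {1, 3, 6, 7} ∩ {1, 4} = {1}
So ⟦tired player who 4 heard behind 7⟧ = {1}.

{1}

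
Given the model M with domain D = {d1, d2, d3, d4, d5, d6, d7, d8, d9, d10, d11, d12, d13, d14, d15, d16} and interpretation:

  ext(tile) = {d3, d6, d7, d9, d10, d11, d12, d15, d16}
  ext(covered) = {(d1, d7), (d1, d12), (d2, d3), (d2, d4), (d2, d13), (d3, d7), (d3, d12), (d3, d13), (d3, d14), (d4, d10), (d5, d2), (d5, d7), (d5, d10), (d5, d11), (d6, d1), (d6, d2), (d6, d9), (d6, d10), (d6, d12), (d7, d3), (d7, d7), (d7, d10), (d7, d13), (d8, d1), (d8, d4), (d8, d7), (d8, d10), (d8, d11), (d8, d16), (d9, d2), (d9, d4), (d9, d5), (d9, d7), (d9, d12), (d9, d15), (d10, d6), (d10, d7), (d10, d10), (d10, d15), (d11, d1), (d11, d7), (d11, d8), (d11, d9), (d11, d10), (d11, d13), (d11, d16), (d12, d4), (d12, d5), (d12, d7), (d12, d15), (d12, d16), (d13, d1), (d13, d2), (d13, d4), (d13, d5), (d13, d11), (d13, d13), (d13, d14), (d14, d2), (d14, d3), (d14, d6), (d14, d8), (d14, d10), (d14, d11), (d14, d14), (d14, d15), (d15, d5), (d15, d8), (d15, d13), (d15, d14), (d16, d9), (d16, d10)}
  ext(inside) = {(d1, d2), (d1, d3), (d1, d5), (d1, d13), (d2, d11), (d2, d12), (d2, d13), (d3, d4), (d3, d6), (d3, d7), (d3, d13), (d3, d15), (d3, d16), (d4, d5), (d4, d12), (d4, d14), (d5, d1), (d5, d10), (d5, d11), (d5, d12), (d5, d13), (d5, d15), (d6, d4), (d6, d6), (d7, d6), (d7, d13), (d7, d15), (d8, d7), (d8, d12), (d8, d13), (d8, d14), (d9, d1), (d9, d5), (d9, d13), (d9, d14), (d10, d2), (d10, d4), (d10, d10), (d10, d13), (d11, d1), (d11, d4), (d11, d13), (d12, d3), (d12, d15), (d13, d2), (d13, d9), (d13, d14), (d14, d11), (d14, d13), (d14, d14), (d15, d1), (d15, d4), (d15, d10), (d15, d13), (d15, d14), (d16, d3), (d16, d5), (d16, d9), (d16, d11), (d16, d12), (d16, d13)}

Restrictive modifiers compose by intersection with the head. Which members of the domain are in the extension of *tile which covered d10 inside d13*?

⟦which covered d10⟧ = {x : ⟨x, d10⟩ ∈ ⟦covered⟧} = {d4, d5, d6, d7, d8, d10, d11, d14, d16}
⟦inside d13⟧ = {x : ⟨x, d13⟩ ∈ ⟦inside⟧} = {d1, d2, d3, d5, d7, d8, d9, d10, d11, d14, d15, d16}
⟦tile⟧ = {d3, d6, d7, d9, d10, d11, d12, d15, d16}
… ∩ ⟦which covered d10⟧ = {d3, d6, d7, d9, d10, d11, d12, d15, d16} ∩ {d4, d5, d6, d7, d8, d10, d11, d14, d16} = {d6, d7, d10, d11, d16}
… ∩ ⟦inside d13⟧ = {d6, d7, d10, d11, d16} ∩ {d1, d2, d3, d5, d7, d8, d9, d10, d11, d14, d15, d16} = {d7, d10, d11, d16}
So ⟦tile which covered d10 inside d13⟧ = {d7, d10, d11, d16}.

{d7, d10, d11, d16}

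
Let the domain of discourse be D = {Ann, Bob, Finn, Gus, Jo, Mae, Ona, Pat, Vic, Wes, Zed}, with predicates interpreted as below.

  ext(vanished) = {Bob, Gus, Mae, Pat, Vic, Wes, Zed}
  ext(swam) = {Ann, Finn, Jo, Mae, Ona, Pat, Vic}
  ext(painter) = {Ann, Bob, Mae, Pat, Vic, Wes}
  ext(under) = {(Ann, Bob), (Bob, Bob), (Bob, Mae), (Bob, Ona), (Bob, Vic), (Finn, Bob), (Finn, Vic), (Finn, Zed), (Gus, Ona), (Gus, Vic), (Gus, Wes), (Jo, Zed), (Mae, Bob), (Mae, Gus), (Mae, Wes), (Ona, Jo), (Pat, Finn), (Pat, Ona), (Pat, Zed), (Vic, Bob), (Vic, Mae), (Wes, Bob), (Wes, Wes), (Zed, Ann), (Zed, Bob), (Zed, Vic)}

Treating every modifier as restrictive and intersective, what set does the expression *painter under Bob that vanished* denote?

{Bob, Mae, Vic, Wes}

⟦under Bob⟧ = {x : ⟨x, Bob⟩ ∈ ⟦under⟧} = {Ann, Bob, Finn, Mae, Vic, Wes, Zed}
⟦that vanished⟧ = ⟦vanished⟧ = {Bob, Gus, Mae, Pat, Vic, Wes, Zed}
⟦painter⟧ = {Ann, Bob, Mae, Pat, Vic, Wes}
… ∩ ⟦under Bob⟧ = {Ann, Bob, Mae, Pat, Vic, Wes} ∩ {Ann, Bob, Finn, Mae, Vic, Wes, Zed} = {Ann, Bob, Mae, Vic, Wes}
… ∩ ⟦that vanished⟧ = {Ann, Bob, Mae, Vic, Wes} ∩ {Bob, Gus, Mae, Pat, Vic, Wes, Zed} = {Bob, Mae, Vic, Wes}
So ⟦painter under Bob that vanished⟧ = {Bob, Mae, Vic, Wes}.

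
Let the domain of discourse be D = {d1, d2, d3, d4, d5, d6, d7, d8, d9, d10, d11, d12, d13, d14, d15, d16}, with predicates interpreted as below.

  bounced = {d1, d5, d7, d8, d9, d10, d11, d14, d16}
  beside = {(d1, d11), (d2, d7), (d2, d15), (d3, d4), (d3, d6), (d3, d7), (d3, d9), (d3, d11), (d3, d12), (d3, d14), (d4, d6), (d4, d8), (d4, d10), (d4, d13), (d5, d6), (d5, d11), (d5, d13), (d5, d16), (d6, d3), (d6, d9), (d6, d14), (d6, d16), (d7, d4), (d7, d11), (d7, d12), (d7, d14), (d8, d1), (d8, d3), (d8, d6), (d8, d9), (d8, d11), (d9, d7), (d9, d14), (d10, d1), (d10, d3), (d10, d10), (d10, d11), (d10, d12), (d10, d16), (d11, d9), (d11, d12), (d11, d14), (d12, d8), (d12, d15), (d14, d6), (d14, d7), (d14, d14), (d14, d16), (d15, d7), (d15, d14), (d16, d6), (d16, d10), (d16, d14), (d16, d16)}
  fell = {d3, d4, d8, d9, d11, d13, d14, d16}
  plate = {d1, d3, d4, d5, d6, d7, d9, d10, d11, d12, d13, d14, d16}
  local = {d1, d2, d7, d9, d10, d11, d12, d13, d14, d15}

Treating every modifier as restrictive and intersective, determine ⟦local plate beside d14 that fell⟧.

⟦beside d14⟧ = {x : ⟨x, d14⟩ ∈ ⟦beside⟧} = {d3, d6, d7, d9, d11, d14, d15, d16}
⟦that fell⟧ = ⟦fell⟧ = {d3, d4, d8, d9, d11, d13, d14, d16}
⟦plate⟧ = {d1, d3, d4, d5, d6, d7, d9, d10, d11, d12, d13, d14, d16}
… ∩ ⟦beside d14⟧ = {d1, d3, d4, d5, d6, d7, d9, d10, d11, d12, d13, d14, d16} ∩ {d3, d6, d7, d9, d11, d14, d15, d16} = {d3, d6, d7, d9, d11, d14, d16}
… ∩ ⟦that fell⟧ = {d3, d6, d7, d9, d11, d14, d16} ∩ {d3, d4, d8, d9, d11, d13, d14, d16} = {d3, d9, d11, d14, d16}
… ∩ ⟦local⟧ = {d3, d9, d11, d14, d16} ∩ {d1, d2, d7, d9, d10, d11, d12, d13, d14, d15} = {d9, d11, d14}
So ⟦local plate beside d14 that fell⟧ = {d9, d11, d14}.

{d9, d11, d14}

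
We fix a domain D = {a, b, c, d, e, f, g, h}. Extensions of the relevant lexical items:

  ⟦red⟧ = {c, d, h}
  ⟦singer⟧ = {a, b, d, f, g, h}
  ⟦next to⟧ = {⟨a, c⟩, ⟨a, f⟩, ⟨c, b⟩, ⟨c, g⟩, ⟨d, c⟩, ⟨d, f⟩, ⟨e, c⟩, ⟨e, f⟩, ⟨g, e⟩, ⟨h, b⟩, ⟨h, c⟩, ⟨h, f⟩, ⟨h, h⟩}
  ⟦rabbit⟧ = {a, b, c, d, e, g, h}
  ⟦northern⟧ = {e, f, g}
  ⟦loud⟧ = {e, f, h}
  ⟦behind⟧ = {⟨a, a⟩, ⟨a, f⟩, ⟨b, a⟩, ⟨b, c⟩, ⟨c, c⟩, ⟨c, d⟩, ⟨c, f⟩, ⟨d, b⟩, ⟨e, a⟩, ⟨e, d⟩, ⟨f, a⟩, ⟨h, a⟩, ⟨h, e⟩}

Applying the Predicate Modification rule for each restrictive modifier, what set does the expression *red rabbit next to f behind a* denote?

{h}

⟦next to f⟧ = {x : ⟨x, f⟩ ∈ ⟦next to⟧} = {a, d, e, h}
⟦behind a⟧ = {x : ⟨x, a⟩ ∈ ⟦behind⟧} = {a, b, e, f, h}
⟦rabbit⟧ = {a, b, c, d, e, g, h}
… ∩ ⟦next to f⟧ = {a, b, c, d, e, g, h} ∩ {a, d, e, h} = {a, d, e, h}
… ∩ ⟦behind a⟧ = {a, d, e, h} ∩ {a, b, e, f, h} = {a, e, h}
… ∩ ⟦red⟧ = {a, e, h} ∩ {c, d, h} = {h}
So ⟦red rabbit next to f behind a⟧ = {h}.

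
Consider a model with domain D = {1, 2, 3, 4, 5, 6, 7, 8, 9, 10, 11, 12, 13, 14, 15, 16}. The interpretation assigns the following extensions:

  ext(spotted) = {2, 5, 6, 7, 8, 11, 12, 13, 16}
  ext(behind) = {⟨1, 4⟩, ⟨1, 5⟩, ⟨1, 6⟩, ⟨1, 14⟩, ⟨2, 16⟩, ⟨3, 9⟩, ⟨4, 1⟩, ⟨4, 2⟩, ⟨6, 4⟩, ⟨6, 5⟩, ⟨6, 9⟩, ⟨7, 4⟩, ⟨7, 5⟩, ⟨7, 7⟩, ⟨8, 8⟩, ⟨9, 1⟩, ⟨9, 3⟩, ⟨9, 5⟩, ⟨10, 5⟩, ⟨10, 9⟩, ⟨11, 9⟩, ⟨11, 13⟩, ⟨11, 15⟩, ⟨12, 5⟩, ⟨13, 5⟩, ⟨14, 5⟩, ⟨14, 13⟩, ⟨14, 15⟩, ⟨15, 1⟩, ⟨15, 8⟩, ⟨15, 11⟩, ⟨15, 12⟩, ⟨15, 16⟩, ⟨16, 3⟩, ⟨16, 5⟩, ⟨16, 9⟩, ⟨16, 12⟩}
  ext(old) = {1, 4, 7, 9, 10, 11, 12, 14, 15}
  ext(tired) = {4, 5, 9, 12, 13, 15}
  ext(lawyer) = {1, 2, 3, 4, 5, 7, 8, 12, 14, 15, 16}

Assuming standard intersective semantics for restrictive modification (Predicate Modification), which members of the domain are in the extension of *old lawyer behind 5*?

⟦behind 5⟧ = {x : ⟨x, 5⟩ ∈ ⟦behind⟧} = {1, 6, 7, 9, 10, 12, 13, 14, 16}
⟦lawyer⟧ = {1, 2, 3, 4, 5, 7, 8, 12, 14, 15, 16}
… ∩ ⟦behind 5⟧ = {1, 2, 3, 4, 5, 7, 8, 12, 14, 15, 16} ∩ {1, 6, 7, 9, 10, 12, 13, 14, 16} = {1, 7, 12, 14, 16}
… ∩ ⟦old⟧ = {1, 7, 12, 14, 16} ∩ {1, 4, 7, 9, 10, 11, 12, 14, 15} = {1, 7, 12, 14}
So ⟦old lawyer behind 5⟧ = {1, 7, 12, 14}.

{1, 7, 12, 14}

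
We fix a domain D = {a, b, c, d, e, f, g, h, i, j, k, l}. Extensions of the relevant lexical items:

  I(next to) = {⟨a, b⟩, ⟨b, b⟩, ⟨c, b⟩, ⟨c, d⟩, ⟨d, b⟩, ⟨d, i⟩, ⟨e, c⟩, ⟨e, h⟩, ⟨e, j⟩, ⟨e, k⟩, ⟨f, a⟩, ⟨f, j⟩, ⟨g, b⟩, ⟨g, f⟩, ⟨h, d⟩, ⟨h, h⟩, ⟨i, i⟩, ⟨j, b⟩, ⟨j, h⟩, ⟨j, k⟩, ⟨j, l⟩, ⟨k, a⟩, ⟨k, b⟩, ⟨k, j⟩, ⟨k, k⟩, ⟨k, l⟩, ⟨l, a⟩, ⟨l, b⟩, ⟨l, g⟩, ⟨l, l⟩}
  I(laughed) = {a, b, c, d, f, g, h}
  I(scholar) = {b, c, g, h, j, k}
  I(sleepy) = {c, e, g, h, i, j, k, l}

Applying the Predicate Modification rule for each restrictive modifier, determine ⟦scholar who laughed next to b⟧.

{b, c, g}

⟦who laughed⟧ = ⟦laughed⟧ = {a, b, c, d, f, g, h}
⟦next to b⟧ = {x : ⟨x, b⟩ ∈ ⟦next to⟧} = {a, b, c, d, g, j, k, l}
⟦scholar⟧ = {b, c, g, h, j, k}
… ∩ ⟦who laughed⟧ = {b, c, g, h, j, k} ∩ {a, b, c, d, f, g, h} = {b, c, g, h}
… ∩ ⟦next to b⟧ = {b, c, g, h} ∩ {a, b, c, d, g, j, k, l} = {b, c, g}
So ⟦scholar who laughed next to b⟧ = {b, c, g}.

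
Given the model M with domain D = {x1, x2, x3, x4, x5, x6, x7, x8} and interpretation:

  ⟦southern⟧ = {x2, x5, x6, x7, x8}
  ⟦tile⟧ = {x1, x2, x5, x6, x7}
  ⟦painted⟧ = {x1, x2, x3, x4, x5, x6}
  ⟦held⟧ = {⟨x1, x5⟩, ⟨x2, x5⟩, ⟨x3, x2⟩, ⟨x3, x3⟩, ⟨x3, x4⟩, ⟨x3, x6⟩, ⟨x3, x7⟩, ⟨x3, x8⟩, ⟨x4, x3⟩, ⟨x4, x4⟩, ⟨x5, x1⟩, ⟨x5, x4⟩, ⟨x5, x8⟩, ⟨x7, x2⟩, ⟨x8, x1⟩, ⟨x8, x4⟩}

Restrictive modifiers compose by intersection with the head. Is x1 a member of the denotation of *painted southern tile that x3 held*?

no

⟦that x3 held⟧ = {x : ⟨x3, x⟩ ∈ ⟦held⟧} = {x2, x3, x4, x6, x7, x8}
⟦tile⟧ = {x1, x2, x5, x6, x7}
… ∩ ⟦that x3 held⟧ = {x1, x2, x5, x6, x7} ∩ {x2, x3, x4, x6, x7, x8} = {x2, x6, x7}
… ∩ ⟦painted⟧ = {x2, x6, x7} ∩ {x1, x2, x3, x4, x5, x6} = {x2, x6}
… ∩ ⟦southern⟧ = {x2, x6} ∩ {x2, x5, x6, x7, x8} = {x2, x6}
⟦painted southern tile that x3 held⟧ = {x2, x6}; x1 ∉ this set.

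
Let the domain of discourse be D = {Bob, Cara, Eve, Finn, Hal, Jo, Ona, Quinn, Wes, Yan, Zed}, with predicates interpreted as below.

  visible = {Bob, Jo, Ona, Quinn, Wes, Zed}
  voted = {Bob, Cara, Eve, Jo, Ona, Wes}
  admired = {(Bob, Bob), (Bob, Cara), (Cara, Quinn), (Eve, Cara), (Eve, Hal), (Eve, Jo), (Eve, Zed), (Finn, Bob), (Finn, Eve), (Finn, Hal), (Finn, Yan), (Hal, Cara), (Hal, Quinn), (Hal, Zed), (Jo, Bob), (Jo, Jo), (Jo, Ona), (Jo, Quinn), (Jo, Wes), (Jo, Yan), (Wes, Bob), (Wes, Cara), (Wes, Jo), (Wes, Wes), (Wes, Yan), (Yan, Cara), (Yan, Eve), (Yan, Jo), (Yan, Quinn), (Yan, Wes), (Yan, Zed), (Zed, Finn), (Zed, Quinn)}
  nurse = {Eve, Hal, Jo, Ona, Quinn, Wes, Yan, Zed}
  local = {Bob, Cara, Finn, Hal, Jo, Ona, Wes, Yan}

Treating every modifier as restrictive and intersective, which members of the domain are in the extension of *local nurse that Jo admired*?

{Jo, Ona, Wes, Yan}

⟦that Jo admired⟧ = {x : ⟨Jo, x⟩ ∈ ⟦admired⟧} = {Bob, Jo, Ona, Quinn, Wes, Yan}
⟦nurse⟧ = {Eve, Hal, Jo, Ona, Quinn, Wes, Yan, Zed}
… ∩ ⟦that Jo admired⟧ = {Eve, Hal, Jo, Ona, Quinn, Wes, Yan, Zed} ∩ {Bob, Jo, Ona, Quinn, Wes, Yan} = {Jo, Ona, Quinn, Wes, Yan}
… ∩ ⟦local⟧ = {Jo, Ona, Quinn, Wes, Yan} ∩ {Bob, Cara, Finn, Hal, Jo, Ona, Wes, Yan} = {Jo, Ona, Wes, Yan}
So ⟦local nurse that Jo admired⟧ = {Jo, Ona, Wes, Yan}.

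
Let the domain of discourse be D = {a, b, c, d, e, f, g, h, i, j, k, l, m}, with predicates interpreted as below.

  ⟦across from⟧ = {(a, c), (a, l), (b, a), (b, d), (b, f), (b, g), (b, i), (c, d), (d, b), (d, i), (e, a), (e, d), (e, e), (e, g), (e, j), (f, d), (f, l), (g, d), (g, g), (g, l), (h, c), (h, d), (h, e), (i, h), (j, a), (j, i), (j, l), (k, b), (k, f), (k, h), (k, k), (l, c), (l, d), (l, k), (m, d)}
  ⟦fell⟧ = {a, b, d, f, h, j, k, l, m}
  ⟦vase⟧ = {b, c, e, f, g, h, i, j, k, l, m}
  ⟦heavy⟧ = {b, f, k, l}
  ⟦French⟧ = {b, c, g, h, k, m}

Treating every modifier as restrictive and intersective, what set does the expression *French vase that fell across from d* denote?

{b, h, m}

⟦that fell⟧ = ⟦fell⟧ = {a, b, d, f, h, j, k, l, m}
⟦across from d⟧ = {x : ⟨x, d⟩ ∈ ⟦across from⟧} = {b, c, e, f, g, h, l, m}
⟦vase⟧ = {b, c, e, f, g, h, i, j, k, l, m}
… ∩ ⟦that fell⟧ = {b, c, e, f, g, h, i, j, k, l, m} ∩ {a, b, d, f, h, j, k, l, m} = {b, f, h, j, k, l, m}
… ∩ ⟦across from d⟧ = {b, f, h, j, k, l, m} ∩ {b, c, e, f, g, h, l, m} = {b, f, h, l, m}
… ∩ ⟦French⟧ = {b, f, h, l, m} ∩ {b, c, g, h, k, m} = {b, h, m}
So ⟦French vase that fell across from d⟧ = {b, h, m}.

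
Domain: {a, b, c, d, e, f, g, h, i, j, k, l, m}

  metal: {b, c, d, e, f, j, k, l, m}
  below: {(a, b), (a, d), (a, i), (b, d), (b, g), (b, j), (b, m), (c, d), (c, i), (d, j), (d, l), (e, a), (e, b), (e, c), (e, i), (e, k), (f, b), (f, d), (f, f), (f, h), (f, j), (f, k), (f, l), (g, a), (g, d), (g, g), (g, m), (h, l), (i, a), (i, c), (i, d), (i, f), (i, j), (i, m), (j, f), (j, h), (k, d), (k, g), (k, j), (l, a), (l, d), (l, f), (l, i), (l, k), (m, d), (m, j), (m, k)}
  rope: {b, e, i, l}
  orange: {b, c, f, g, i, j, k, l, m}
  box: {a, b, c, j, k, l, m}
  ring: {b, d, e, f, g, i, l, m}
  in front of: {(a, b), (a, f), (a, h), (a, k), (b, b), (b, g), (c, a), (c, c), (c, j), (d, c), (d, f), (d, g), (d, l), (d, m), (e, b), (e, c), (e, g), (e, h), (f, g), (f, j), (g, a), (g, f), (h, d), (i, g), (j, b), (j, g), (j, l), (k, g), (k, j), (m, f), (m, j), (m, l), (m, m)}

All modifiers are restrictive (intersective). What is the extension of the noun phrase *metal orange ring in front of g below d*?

⟦in front of g⟧ = {x : ⟨x, g⟩ ∈ ⟦in front of⟧} = {b, d, e, f, i, j, k}
⟦below d⟧ = {x : ⟨x, d⟩ ∈ ⟦below⟧} = {a, b, c, f, g, i, k, l, m}
⟦ring⟧ = {b, d, e, f, g, i, l, m}
… ∩ ⟦in front of g⟧ = {b, d, e, f, g, i, l, m} ∩ {b, d, e, f, i, j, k} = {b, d, e, f, i}
… ∩ ⟦below d⟧ = {b, d, e, f, i} ∩ {a, b, c, f, g, i, k, l, m} = {b, f, i}
… ∩ ⟦metal⟧ = {b, f, i} ∩ {b, c, d, e, f, j, k, l, m} = {b, f}
… ∩ ⟦orange⟧ = {b, f} ∩ {b, c, f, g, i, j, k, l, m} = {b, f}
So ⟦metal orange ring in front of g below d⟧ = {b, f}.

{b, f}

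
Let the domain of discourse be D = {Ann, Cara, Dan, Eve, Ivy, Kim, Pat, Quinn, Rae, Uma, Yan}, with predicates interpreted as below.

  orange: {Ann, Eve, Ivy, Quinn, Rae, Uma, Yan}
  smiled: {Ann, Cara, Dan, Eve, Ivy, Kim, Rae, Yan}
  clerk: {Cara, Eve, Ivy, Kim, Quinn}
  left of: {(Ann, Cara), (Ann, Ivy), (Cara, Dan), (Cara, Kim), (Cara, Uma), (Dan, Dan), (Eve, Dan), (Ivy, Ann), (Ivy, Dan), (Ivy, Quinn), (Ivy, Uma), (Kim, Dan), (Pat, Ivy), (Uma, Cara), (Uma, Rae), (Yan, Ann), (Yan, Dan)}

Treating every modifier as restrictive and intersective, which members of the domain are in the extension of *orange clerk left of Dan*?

⟦left of Dan⟧ = {x : ⟨x, Dan⟩ ∈ ⟦left of⟧} = {Cara, Dan, Eve, Ivy, Kim, Yan}
⟦clerk⟧ = {Cara, Eve, Ivy, Kim, Quinn}
… ∩ ⟦left of Dan⟧ = {Cara, Eve, Ivy, Kim, Quinn} ∩ {Cara, Dan, Eve, Ivy, Kim, Yan} = {Cara, Eve, Ivy, Kim}
… ∩ ⟦orange⟧ = {Cara, Eve, Ivy, Kim} ∩ {Ann, Eve, Ivy, Quinn, Rae, Uma, Yan} = {Eve, Ivy}
So ⟦orange clerk left of Dan⟧ = {Eve, Ivy}.

{Eve, Ivy}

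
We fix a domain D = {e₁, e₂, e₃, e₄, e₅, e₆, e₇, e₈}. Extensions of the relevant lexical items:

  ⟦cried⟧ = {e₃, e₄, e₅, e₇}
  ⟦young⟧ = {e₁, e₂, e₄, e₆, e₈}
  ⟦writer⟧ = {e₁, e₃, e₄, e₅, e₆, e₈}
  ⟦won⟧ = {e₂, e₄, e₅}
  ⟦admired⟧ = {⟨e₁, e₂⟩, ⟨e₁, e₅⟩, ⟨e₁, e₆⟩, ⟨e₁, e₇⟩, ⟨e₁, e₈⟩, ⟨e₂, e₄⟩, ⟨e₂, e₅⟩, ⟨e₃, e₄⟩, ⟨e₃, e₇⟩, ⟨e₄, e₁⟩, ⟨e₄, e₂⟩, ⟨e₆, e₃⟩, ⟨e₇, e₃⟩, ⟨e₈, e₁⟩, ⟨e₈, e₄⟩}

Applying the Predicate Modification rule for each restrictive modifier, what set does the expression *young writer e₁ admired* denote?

{e₆, e₈}

⟦e₁ admired⟧ = {x : ⟨e₁, x⟩ ∈ ⟦admired⟧} = {e₂, e₅, e₆, e₇, e₈}
⟦writer⟧ = {e₁, e₃, e₄, e₅, e₆, e₈}
… ∩ ⟦e₁ admired⟧ = {e₁, e₃, e₄, e₅, e₆, e₈} ∩ {e₂, e₅, e₆, e₇, e₈} = {e₅, e₆, e₈}
… ∩ ⟦young⟧ = {e₅, e₆, e₈} ∩ {e₁, e₂, e₄, e₆, e₈} = {e₆, e₈}
So ⟦young writer e₁ admired⟧ = {e₆, e₈}.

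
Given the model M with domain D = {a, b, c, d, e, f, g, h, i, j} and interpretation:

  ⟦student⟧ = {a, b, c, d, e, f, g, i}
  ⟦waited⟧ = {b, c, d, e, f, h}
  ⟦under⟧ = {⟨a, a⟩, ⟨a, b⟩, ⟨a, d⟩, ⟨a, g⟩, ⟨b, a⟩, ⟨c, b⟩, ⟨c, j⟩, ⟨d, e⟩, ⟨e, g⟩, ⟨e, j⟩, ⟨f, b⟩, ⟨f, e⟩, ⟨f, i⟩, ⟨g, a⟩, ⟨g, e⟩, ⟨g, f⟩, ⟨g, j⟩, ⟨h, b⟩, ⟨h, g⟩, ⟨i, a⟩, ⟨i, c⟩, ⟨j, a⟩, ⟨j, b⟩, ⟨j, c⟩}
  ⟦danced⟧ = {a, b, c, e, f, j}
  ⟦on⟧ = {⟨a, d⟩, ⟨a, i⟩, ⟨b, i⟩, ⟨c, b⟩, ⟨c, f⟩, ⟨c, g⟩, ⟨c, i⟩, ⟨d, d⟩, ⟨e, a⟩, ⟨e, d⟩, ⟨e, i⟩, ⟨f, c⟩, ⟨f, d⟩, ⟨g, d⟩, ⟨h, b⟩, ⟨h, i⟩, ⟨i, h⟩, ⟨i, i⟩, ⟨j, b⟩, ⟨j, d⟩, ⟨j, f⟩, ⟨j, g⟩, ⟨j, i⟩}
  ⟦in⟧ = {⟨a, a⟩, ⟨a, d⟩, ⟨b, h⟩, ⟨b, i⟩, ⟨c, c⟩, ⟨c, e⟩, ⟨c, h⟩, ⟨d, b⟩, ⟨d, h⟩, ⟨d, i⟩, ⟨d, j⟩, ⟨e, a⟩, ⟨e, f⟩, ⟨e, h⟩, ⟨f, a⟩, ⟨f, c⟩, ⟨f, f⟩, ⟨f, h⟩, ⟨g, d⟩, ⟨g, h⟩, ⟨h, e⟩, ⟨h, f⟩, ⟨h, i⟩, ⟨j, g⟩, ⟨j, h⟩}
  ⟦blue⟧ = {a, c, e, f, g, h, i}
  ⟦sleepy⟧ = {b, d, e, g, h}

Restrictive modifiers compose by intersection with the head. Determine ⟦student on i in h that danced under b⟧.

{c}

⟦on i⟧ = {x : ⟨x, i⟩ ∈ ⟦on⟧} = {a, b, c, e, h, i, j}
⟦in h⟧ = {x : ⟨x, h⟩ ∈ ⟦in⟧} = {b, c, d, e, f, g, j}
⟦that danced⟧ = ⟦danced⟧ = {a, b, c, e, f, j}
⟦under b⟧ = {x : ⟨x, b⟩ ∈ ⟦under⟧} = {a, c, f, h, j}
⟦student⟧ = {a, b, c, d, e, f, g, i}
… ∩ ⟦on i⟧ = {a, b, c, d, e, f, g, i} ∩ {a, b, c, e, h, i, j} = {a, b, c, e, i}
… ∩ ⟦in h⟧ = {a, b, c, e, i} ∩ {b, c, d, e, f, g, j} = {b, c, e}
… ∩ ⟦that danced⟧ = {b, c, e} ∩ {a, b, c, e, f, j} = {b, c, e}
… ∩ ⟦under b⟧ = {b, c, e} ∩ {a, c, f, h, j} = {c}
So ⟦student on i in h that danced under b⟧ = {c}.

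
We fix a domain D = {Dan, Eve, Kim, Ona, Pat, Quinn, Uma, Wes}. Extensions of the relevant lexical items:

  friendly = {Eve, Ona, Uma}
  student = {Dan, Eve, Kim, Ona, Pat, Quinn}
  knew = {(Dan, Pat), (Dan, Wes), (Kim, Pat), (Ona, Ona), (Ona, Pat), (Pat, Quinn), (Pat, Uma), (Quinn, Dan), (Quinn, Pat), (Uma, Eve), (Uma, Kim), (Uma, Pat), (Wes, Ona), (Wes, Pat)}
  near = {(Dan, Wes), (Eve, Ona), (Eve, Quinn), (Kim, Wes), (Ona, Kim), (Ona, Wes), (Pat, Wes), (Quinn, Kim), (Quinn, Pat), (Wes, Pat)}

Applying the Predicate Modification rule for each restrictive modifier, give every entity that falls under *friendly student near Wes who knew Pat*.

⟦near Wes⟧ = {x : ⟨x, Wes⟩ ∈ ⟦near⟧} = {Dan, Kim, Ona, Pat}
⟦who knew Pat⟧ = {x : ⟨x, Pat⟩ ∈ ⟦knew⟧} = {Dan, Kim, Ona, Quinn, Uma, Wes}
⟦student⟧ = {Dan, Eve, Kim, Ona, Pat, Quinn}
… ∩ ⟦near Wes⟧ = {Dan, Eve, Kim, Ona, Pat, Quinn} ∩ {Dan, Kim, Ona, Pat} = {Dan, Kim, Ona, Pat}
… ∩ ⟦who knew Pat⟧ = {Dan, Kim, Ona, Pat} ∩ {Dan, Kim, Ona, Quinn, Uma, Wes} = {Dan, Kim, Ona}
… ∩ ⟦friendly⟧ = {Dan, Kim, Ona} ∩ {Eve, Ona, Uma} = {Ona}
So ⟦friendly student near Wes who knew Pat⟧ = {Ona}.

{Ona}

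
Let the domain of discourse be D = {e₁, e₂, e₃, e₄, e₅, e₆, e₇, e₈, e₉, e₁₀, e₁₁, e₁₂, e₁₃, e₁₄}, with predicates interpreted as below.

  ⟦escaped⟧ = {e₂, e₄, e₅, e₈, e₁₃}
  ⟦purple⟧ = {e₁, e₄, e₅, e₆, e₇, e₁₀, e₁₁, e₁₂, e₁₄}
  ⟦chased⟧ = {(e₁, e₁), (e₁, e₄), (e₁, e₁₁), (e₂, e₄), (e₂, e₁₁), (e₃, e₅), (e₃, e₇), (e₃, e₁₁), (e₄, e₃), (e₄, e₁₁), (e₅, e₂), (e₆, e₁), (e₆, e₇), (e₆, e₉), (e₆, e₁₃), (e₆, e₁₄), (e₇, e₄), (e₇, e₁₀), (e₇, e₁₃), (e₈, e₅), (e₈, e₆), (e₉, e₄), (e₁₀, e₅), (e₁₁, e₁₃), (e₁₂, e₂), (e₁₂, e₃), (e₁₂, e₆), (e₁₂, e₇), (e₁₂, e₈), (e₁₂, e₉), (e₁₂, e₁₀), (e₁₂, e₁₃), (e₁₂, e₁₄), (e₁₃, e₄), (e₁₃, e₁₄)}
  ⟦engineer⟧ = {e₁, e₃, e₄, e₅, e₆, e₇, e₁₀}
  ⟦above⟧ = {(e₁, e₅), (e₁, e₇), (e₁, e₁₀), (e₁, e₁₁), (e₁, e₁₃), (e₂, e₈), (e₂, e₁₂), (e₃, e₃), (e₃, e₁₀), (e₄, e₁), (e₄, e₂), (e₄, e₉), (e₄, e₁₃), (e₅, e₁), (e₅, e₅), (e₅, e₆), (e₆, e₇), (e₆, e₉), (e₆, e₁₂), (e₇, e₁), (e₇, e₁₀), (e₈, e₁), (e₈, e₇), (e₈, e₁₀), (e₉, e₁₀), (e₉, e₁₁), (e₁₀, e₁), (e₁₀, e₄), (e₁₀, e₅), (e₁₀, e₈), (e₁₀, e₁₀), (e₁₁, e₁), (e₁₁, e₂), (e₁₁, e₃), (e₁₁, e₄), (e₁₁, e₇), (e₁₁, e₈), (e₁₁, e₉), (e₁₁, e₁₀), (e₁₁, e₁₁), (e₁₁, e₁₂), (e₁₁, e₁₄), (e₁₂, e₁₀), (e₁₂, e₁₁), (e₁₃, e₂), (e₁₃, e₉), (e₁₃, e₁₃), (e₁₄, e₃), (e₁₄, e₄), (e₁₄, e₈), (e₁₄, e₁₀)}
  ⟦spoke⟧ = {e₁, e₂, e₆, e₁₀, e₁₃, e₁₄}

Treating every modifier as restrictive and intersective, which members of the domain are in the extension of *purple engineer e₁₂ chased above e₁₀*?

⟦e₁₂ chased⟧ = {x : ⟨e₁₂, x⟩ ∈ ⟦chased⟧} = {e₂, e₃, e₆, e₇, e₈, e₉, e₁₀, e₁₃, e₁₄}
⟦above e₁₀⟧ = {x : ⟨x, e₁₀⟩ ∈ ⟦above⟧} = {e₁, e₃, e₇, e₈, e₉, e₁₀, e₁₁, e₁₂, e₁₄}
⟦engineer⟧ = {e₁, e₃, e₄, e₅, e₆, e₇, e₁₀}
… ∩ ⟦e₁₂ chased⟧ = {e₁, e₃, e₄, e₅, e₆, e₇, e₁₀} ∩ {e₂, e₃, e₆, e₇, e₈, e₉, e₁₀, e₁₃, e₁₄} = {e₃, e₆, e₇, e₁₀}
… ∩ ⟦above e₁₀⟧ = {e₃, e₆, e₇, e₁₀} ∩ {e₁, e₃, e₇, e₈, e₉, e₁₀, e₁₁, e₁₂, e₁₄} = {e₃, e₇, e₁₀}
… ∩ ⟦purple⟧ = {e₃, e₇, e₁₀} ∩ {e₁, e₄, e₅, e₆, e₇, e₁₀, e₁₁, e₁₂, e₁₄} = {e₇, e₁₀}
So ⟦purple engineer e₁₂ chased above e₁₀⟧ = {e₇, e₁₀}.

{e₇, e₁₀}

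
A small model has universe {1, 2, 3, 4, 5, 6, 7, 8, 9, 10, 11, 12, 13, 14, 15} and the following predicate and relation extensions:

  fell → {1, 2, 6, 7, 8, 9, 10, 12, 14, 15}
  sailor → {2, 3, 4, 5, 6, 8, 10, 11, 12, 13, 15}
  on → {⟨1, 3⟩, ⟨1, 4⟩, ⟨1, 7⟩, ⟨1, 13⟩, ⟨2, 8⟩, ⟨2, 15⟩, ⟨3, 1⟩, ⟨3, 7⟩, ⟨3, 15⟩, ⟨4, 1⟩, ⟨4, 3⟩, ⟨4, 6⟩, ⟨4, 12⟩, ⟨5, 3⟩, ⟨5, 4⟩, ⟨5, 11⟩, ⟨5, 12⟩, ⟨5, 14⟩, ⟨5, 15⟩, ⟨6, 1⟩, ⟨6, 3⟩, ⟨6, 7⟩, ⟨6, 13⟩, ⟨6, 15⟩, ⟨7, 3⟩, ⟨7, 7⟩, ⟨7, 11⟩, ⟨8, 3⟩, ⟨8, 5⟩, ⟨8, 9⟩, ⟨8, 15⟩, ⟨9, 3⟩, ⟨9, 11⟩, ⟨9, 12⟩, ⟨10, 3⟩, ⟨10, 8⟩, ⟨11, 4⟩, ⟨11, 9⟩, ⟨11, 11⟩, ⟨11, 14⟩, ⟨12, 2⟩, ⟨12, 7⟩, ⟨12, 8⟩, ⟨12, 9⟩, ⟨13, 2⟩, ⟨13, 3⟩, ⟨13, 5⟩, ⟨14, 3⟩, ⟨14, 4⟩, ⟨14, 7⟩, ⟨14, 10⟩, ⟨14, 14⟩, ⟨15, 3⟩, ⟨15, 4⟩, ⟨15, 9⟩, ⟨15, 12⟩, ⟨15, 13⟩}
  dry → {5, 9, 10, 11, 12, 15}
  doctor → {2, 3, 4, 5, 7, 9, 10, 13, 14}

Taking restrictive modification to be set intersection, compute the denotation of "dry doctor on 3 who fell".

{9, 10}

⟦on 3⟧ = {x : ⟨x, 3⟩ ∈ ⟦on⟧} = {1, 4, 5, 6, 7, 8, 9, 10, 13, 14, 15}
⟦who fell⟧ = ⟦fell⟧ = {1, 2, 6, 7, 8, 9, 10, 12, 14, 15}
⟦doctor⟧ = {2, 3, 4, 5, 7, 9, 10, 13, 14}
… ∩ ⟦on 3⟧ = {2, 3, 4, 5, 7, 9, 10, 13, 14} ∩ {1, 4, 5, 6, 7, 8, 9, 10, 13, 14, 15} = {4, 5, 7, 9, 10, 13, 14}
… ∩ ⟦who fell⟧ = {4, 5, 7, 9, 10, 13, 14} ∩ {1, 2, 6, 7, 8, 9, 10, 12, 14, 15} = {7, 9, 10, 14}
… ∩ ⟦dry⟧ = {7, 9, 10, 14} ∩ {5, 9, 10, 11, 12, 15} = {9, 10}
So ⟦dry doctor on 3 who fell⟧ = {9, 10}.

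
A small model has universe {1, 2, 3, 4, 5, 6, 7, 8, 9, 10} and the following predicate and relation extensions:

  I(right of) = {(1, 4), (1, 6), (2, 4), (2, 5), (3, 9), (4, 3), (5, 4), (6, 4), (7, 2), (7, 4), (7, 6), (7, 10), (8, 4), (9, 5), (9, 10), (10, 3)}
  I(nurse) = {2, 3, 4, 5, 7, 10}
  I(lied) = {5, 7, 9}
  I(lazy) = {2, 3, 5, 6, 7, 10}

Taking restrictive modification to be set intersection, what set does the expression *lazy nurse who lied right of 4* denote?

⟦who lied⟧ = ⟦lied⟧ = {5, 7, 9}
⟦right of 4⟧ = {x : ⟨x, 4⟩ ∈ ⟦right of⟧} = {1, 2, 5, 6, 7, 8}
⟦nurse⟧ = {2, 3, 4, 5, 7, 10}
… ∩ ⟦who lied⟧ = {2, 3, 4, 5, 7, 10} ∩ {5, 7, 9} = {5, 7}
… ∩ ⟦right of 4⟧ = {5, 7} ∩ {1, 2, 5, 6, 7, 8} = {5, 7}
… ∩ ⟦lazy⟧ = {5, 7} ∩ {2, 3, 5, 6, 7, 10} = {5, 7}
So ⟦lazy nurse who lied right of 4⟧ = {5, 7}.

{5, 7}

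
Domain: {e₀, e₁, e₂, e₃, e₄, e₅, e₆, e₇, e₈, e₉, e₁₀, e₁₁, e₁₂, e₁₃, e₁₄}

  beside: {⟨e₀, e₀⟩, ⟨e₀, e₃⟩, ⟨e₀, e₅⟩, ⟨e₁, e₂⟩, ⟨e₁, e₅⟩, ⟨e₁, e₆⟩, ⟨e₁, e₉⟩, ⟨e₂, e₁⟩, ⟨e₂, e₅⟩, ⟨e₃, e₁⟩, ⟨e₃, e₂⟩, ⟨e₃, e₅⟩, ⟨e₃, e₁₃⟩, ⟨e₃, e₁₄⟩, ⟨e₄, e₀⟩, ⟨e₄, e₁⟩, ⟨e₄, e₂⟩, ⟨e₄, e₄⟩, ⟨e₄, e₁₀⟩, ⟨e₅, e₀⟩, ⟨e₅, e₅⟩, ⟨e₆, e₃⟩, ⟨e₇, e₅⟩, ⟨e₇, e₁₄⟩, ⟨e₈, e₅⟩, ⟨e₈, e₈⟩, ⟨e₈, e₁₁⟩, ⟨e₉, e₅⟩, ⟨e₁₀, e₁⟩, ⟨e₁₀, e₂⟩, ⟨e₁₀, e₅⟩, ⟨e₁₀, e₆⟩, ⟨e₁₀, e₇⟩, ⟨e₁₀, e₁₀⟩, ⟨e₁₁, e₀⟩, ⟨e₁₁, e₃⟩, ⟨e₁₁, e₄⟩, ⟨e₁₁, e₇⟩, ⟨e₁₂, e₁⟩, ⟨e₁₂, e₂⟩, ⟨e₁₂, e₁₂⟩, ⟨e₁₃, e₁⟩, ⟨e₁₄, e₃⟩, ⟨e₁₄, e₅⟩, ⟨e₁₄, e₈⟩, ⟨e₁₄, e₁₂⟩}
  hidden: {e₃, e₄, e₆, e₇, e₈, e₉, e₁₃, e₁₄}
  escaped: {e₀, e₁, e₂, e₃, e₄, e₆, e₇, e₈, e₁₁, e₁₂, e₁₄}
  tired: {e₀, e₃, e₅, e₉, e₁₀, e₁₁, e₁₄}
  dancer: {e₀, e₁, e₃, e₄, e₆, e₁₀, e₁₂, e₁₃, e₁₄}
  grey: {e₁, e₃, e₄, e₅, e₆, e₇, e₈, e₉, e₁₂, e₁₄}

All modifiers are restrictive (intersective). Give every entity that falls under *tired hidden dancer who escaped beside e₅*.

{e₃, e₁₄}

⟦who escaped⟧ = ⟦escaped⟧ = {e₀, e₁, e₂, e₃, e₄, e₆, e₇, e₈, e₁₁, e₁₂, e₁₄}
⟦beside e₅⟧ = {x : ⟨x, e₅⟩ ∈ ⟦beside⟧} = {e₀, e₁, e₂, e₃, e₅, e₇, e₈, e₉, e₁₀, e₁₄}
⟦dancer⟧ = {e₀, e₁, e₃, e₄, e₆, e₁₀, e₁₂, e₁₃, e₁₄}
… ∩ ⟦who escaped⟧ = {e₀, e₁, e₃, e₄, e₆, e₁₀, e₁₂, e₁₃, e₁₄} ∩ {e₀, e₁, e₂, e₃, e₄, e₆, e₇, e₈, e₁₁, e₁₂, e₁₄} = {e₀, e₁, e₃, e₄, e₆, e₁₂, e₁₄}
… ∩ ⟦beside e₅⟧ = {e₀, e₁, e₃, e₄, e₆, e₁₂, e₁₄} ∩ {e₀, e₁, e₂, e₃, e₅, e₇, e₈, e₉, e₁₀, e₁₄} = {e₀, e₁, e₃, e₁₄}
… ∩ ⟦tired⟧ = {e₀, e₁, e₃, e₁₄} ∩ {e₀, e₃, e₅, e₉, e₁₀, e₁₁, e₁₄} = {e₀, e₃, e₁₄}
… ∩ ⟦hidden⟧ = {e₀, e₃, e₁₄} ∩ {e₃, e₄, e₆, e₇, e₈, e₉, e₁₃, e₁₄} = {e₃, e₁₄}
So ⟦tired hidden dancer who escaped beside e₅⟧ = {e₃, e₁₄}.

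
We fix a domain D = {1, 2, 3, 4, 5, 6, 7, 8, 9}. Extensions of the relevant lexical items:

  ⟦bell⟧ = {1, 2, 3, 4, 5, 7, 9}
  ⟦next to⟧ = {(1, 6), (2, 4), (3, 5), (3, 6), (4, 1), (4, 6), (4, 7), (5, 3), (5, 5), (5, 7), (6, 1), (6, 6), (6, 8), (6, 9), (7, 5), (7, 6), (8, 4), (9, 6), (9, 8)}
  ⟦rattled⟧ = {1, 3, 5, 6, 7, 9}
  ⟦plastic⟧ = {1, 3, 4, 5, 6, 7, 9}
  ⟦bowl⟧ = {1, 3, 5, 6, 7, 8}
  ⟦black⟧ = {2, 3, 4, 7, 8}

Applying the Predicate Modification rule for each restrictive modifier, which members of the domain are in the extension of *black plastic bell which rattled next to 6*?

⟦which rattled⟧ = ⟦rattled⟧ = {1, 3, 5, 6, 7, 9}
⟦next to 6⟧ = {x : ⟨x, 6⟩ ∈ ⟦next to⟧} = {1, 3, 4, 6, 7, 9}
⟦bell⟧ = {1, 2, 3, 4, 5, 7, 9}
… ∩ ⟦which rattled⟧ = {1, 2, 3, 4, 5, 7, 9} ∩ {1, 3, 5, 6, 7, 9} = {1, 3, 5, 7, 9}
… ∩ ⟦next to 6⟧ = {1, 3, 5, 7, 9} ∩ {1, 3, 4, 6, 7, 9} = {1, 3, 7, 9}
… ∩ ⟦black⟧ = {1, 3, 7, 9} ∩ {2, 3, 4, 7, 8} = {3, 7}
… ∩ ⟦plastic⟧ = {3, 7} ∩ {1, 3, 4, 5, 6, 7, 9} = {3, 7}
So ⟦black plastic bell which rattled next to 6⟧ = {3, 7}.

{3, 7}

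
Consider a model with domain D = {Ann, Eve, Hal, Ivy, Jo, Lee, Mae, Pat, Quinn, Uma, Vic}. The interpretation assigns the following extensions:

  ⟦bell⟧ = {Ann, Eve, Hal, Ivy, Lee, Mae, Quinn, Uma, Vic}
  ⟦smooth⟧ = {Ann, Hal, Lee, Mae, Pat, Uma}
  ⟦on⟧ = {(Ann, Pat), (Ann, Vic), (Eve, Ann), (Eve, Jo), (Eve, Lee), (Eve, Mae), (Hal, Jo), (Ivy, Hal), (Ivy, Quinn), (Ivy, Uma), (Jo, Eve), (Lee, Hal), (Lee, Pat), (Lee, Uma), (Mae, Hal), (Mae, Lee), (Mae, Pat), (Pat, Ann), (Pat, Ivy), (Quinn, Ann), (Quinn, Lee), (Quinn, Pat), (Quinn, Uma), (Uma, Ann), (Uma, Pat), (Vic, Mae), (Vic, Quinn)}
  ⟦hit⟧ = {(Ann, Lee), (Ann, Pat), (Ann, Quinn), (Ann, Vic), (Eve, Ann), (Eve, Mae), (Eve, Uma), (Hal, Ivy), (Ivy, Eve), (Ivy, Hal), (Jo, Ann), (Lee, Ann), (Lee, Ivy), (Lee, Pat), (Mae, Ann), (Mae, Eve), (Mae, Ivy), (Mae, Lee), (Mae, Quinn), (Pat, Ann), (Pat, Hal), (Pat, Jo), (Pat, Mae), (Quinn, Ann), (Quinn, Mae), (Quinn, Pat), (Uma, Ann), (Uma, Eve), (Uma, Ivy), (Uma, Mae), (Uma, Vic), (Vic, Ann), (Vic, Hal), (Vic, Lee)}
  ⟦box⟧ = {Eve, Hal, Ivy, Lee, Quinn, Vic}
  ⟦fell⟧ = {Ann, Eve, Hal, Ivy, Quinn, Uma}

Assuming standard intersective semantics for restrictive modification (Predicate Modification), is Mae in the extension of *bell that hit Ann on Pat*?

⟦that hit Ann⟧ = {x : ⟨x, Ann⟩ ∈ ⟦hit⟧} = {Eve, Jo, Lee, Mae, Pat, Quinn, Uma, Vic}
⟦on Pat⟧ = {x : ⟨x, Pat⟩ ∈ ⟦on⟧} = {Ann, Lee, Mae, Quinn, Uma}
⟦bell⟧ = {Ann, Eve, Hal, Ivy, Lee, Mae, Quinn, Uma, Vic}
… ∩ ⟦that hit Ann⟧ = {Ann, Eve, Hal, Ivy, Lee, Mae, Quinn, Uma, Vic} ∩ {Eve, Jo, Lee, Mae, Pat, Quinn, Uma, Vic} = {Eve, Lee, Mae, Quinn, Uma, Vic}
… ∩ ⟦on Pat⟧ = {Eve, Lee, Mae, Quinn, Uma, Vic} ∩ {Ann, Lee, Mae, Quinn, Uma} = {Lee, Mae, Quinn, Uma}
⟦bell that hit Ann on Pat⟧ = {Lee, Mae, Quinn, Uma}; Mae ∈ this set.

yes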